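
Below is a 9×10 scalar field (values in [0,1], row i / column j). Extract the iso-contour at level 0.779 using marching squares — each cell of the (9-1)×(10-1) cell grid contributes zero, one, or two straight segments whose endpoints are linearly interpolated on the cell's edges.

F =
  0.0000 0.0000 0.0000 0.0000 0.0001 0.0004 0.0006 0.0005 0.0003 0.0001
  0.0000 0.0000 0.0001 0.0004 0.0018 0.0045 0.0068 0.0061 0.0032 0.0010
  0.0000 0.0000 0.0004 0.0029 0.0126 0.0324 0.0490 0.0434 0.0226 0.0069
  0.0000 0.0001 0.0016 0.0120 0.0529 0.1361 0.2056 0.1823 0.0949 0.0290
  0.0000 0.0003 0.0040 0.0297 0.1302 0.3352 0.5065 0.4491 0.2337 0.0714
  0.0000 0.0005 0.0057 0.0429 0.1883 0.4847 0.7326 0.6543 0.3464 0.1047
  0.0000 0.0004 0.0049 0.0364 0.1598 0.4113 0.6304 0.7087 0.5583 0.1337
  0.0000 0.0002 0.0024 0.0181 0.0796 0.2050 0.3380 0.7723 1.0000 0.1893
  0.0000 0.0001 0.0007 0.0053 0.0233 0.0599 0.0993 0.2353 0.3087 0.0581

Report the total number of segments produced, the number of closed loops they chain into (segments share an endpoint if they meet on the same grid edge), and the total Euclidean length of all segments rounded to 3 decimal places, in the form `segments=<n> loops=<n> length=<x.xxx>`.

cell (6,7): code 0100 → (6.500,8.000)–(7.000,7.029)
cell (6,8): code 1000 → (7.000,8.273)–(6.500,8.000)
cell (7,7): code 0010 → (7.000,7.029)–(7.320,8.000)
cell (7,8): code 0001 → (7.320,8.000)–(7.000,8.273)
total: 4 segments, chained into 1 closed loop(s), length Σ = 3.103737

segments=4 loops=1 length=3.104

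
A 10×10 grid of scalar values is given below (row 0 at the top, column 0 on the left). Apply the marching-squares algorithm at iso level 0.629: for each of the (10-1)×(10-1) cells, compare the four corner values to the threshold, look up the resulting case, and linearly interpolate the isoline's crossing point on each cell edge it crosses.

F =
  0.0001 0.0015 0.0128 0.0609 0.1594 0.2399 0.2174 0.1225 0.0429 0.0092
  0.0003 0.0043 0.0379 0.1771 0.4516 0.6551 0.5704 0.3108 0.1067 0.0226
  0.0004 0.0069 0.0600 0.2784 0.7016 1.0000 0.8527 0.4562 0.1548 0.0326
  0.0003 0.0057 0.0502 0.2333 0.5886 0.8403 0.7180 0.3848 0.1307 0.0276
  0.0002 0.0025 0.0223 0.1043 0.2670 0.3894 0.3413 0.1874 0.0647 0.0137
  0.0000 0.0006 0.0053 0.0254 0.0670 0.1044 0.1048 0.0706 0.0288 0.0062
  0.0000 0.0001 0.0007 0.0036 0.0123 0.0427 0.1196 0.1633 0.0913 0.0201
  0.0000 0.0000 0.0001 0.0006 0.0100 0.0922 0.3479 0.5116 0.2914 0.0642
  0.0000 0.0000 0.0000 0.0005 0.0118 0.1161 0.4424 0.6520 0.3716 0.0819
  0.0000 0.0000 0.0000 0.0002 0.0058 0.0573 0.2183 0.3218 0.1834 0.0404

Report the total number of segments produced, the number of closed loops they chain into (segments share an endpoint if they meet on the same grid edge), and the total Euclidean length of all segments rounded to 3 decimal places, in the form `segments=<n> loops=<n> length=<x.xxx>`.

segments=16 loops=2 length=8.676

cell (0,4): code 0100 → (0.937,5.000)–(1.000,4.872)
cell (0,5): code 1000 → (1.000,5.308)–(0.937,5.000)
cell (1,3): code 0100 → (1.710,4.000)–(2.000,3.828)
cell (1,4): code 1110 → (1.000,4.872)–(1.710,4.000)
cell (1,5): code 1101 → (1.208,6.000)–(1.000,5.308)
cell (1,6): code 1000 → (2.000,6.564)–(1.208,6.000)
cell (2,3): code 0010 → (2.000,3.828)–(2.642,4.000)
cell (2,4): code 0111 → (2.642,4.000)–(3.000,4.161)
cell (2,6): code 1001 → (3.000,6.267)–(2.000,6.564)
cell (3,4): code 0010 → (3.000,4.161)–(3.469,5.000)
cell (3,5): code 0011 → (3.469,5.000)–(3.236,6.000)
cell (3,6): code 0001 → (3.236,6.000)–(3.000,6.267)
cell (7,6): code 0100 → (7.836,7.000)–(8.000,6.890)
cell (7,7): code 1000 → (8.000,7.082)–(7.836,7.000)
cell (8,6): code 0010 → (8.000,6.890)–(8.070,7.000)
cell (8,7): code 0001 → (8.070,7.000)–(8.000,7.082)
total: 16 segments, chained into 2 closed loop(s), length Σ = 8.676441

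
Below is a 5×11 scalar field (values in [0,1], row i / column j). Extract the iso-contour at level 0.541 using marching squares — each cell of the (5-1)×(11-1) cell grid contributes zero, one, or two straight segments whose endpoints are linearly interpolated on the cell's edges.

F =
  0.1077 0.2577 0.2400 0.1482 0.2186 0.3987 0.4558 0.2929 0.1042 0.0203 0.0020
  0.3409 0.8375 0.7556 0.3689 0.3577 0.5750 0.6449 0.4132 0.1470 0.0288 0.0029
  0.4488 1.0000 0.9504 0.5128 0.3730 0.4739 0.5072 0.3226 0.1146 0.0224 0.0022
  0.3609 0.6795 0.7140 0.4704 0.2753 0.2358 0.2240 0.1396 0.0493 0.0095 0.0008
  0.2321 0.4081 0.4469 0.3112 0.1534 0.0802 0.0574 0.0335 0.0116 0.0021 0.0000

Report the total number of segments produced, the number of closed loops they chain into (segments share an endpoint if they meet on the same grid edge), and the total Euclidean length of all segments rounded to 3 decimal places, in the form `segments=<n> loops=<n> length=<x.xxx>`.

segments=16 loops=2 length=13.676

cell (0,0): code 0100 → (0.489,1.000)–(1.000,0.403)
cell (0,1): code 1100 → (0.584,2.000)–(0.489,1.000)
cell (0,2): code 1000 → (1.000,2.555)–(0.584,2.000)
cell (0,4): code 0100 → (0.807,5.000)–(1.000,4.844)
cell (0,5): code 1100 → (0.451,6.000)–(0.807,5.000)
cell (0,6): code 1000 → (1.000,6.448)–(0.451,6.000)
cell (1,0): code 0110 → (1.000,0.403)–(2.000,0.167)
cell (1,2): code 1001 → (2.000,2.936)–(1.000,2.555)
cell (1,4): code 0010 → (1.000,4.844)–(1.336,5.000)
cell (1,5): code 0011 → (1.336,5.000)–(1.755,6.000)
cell (1,6): code 0001 → (1.755,6.000)–(1.000,6.448)
cell (2,0): code 0110 → (2.000,0.167)–(3.000,0.565)
cell (2,2): code 1001 → (3.000,2.710)–(2.000,2.936)
cell (3,0): code 0010 → (3.000,0.565)–(3.510,1.000)
cell (3,1): code 0011 → (3.510,1.000)–(3.648,2.000)
cell (3,2): code 0001 → (3.648,2.000)–(3.000,2.710)
total: 16 segments, chained into 2 closed loop(s), length Σ = 13.675850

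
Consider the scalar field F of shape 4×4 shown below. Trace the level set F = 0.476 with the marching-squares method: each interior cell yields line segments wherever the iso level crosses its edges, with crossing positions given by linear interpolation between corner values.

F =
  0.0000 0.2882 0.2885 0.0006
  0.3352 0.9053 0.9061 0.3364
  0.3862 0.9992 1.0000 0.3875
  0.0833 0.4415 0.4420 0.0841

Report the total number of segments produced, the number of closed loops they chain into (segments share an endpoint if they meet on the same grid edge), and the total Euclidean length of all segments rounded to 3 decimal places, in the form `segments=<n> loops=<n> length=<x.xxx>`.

cell (0,0): code 0100 → (0.304,1.000)–(1.000,0.247)
cell (0,1): code 1100 → (0.304,2.000)–(0.304,1.000)
cell (0,2): code 1000 → (1.000,2.755)–(0.304,2.000)
cell (1,0): code 0110 → (1.000,0.247)–(2.000,0.146)
cell (1,2): code 1001 → (2.000,2.856)–(1.000,2.755)
cell (2,0): code 0010 → (2.000,0.146)–(2.938,1.000)
cell (2,1): code 0011 → (2.938,1.000)–(2.939,2.000)
cell (2,2): code 0001 → (2.939,2.000)–(2.000,2.856)
total: 8 segments, chained into 1 closed loop(s), length Σ = 8.601002

segments=8 loops=1 length=8.601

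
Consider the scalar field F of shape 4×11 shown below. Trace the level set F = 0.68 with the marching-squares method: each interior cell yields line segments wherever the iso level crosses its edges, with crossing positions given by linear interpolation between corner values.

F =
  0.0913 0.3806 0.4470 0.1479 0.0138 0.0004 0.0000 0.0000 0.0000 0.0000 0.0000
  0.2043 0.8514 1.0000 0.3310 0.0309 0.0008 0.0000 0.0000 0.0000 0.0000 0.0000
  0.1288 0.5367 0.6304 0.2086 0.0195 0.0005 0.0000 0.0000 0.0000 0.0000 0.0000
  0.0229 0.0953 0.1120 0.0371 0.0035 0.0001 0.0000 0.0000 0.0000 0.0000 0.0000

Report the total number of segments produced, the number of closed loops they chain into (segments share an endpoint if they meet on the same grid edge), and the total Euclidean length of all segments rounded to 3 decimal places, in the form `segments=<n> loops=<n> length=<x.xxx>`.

cell (0,0): code 0100 → (0.636,1.000)–(1.000,0.735)
cell (0,1): code 1100 → (0.421,2.000)–(0.636,1.000)
cell (0,2): code 1000 → (1.000,2.478)–(0.421,2.000)
cell (1,0): code 0010 → (1.000,0.735)–(1.545,1.000)
cell (1,1): code 0011 → (1.545,1.000)–(1.866,2.000)
cell (1,2): code 0001 → (1.866,2.000)–(1.000,2.478)
total: 6 segments, chained into 1 closed loop(s), length Σ = 4.868839

segments=6 loops=1 length=4.869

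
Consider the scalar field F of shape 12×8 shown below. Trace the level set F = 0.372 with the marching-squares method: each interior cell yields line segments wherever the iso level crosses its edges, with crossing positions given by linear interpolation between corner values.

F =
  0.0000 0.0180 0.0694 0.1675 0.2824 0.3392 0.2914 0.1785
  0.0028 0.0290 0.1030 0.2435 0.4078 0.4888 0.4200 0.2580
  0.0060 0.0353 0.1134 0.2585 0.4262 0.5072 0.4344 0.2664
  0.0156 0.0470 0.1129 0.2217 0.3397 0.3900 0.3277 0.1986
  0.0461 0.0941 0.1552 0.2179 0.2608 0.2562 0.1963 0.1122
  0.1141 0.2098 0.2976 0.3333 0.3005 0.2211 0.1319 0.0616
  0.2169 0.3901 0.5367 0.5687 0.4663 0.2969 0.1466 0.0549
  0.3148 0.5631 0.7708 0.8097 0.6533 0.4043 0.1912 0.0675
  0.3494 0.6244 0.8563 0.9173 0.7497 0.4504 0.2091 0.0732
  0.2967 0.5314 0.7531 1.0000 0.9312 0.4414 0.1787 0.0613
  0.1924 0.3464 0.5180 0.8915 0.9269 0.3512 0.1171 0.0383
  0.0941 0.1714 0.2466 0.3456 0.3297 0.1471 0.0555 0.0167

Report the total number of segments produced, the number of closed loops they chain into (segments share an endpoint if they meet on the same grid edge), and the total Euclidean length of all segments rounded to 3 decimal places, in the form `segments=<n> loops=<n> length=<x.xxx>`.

cell (0,3): code 0100 → (0.715,4.000)–(1.000,3.782)
cell (0,4): code 1100 → (0.219,5.000)–(0.715,4.000)
cell (0,5): code 1100 → (0.627,6.000)–(0.219,5.000)
cell (0,6): code 1000 → (1.000,6.296)–(0.627,6.000)
cell (1,3): code 0110 → (1.000,3.782)–(2.000,3.677)
cell (1,6): code 1001 → (2.000,6.371)–(1.000,6.296)
cell (2,3): code 0010 → (2.000,3.677)–(2.627,4.000)
cell (2,4): code 0111 → (2.627,4.000)–(3.000,4.642)
cell (2,5): code 1011 → (3.000,5.289)–(2.585,6.000)
cell (2,6): code 0001 → (2.585,6.000)–(2.000,6.371)
cell (3,4): code 0010 → (3.000,4.642)–(3.135,5.000)
cell (3,5): code 0001 → (3.135,5.000)–(3.000,5.289)
cell (5,0): code 0100 → (5.900,1.000)–(6.000,0.895)
cell (5,1): code 1100 → (5.311,2.000)–(5.900,1.000)
cell (5,2): code 1100 → (5.164,3.000)–(5.311,2.000)
cell (5,3): code 1100 → (5.431,4.000)–(5.164,3.000)
cell (5,4): code 1000 → (6.000,4.557)–(5.431,4.000)
cell (6,0): code 0110 → (6.000,0.895)–(7.000,0.230)
cell (6,4): code 1101 → (6.699,5.000)–(6.000,4.557)
cell (6,5): code 1000 → (7.000,5.152)–(6.699,5.000)
cell (7,0): code 0110 → (7.000,0.230)–(8.000,0.082)
cell (7,5): code 1001 → (8.000,5.325)–(7.000,5.152)
cell (8,0): code 0110 → (8.000,0.082)–(9.000,0.321)
cell (8,5): code 1001 → (9.000,5.264)–(8.000,5.325)
cell (9,0): code 0010 → (9.000,0.321)–(9.862,1.000)
cell (9,1): code 0111 → (9.862,1.000)–(10.000,1.149)
cell (9,4): code 1011 → (10.000,4.964)–(9.769,5.000)
cell (9,5): code 0001 → (9.769,5.000)–(9.000,5.264)
cell (10,1): code 0010 → (10.000,1.149)–(10.538,2.000)
cell (10,2): code 0011 → (10.538,2.000)–(10.952,3.000)
cell (10,3): code 0011 → (10.952,3.000)–(10.929,4.000)
cell (10,4): code 0001 → (10.929,4.000)–(10.000,4.964)
total: 32 segments, chained into 2 closed loop(s), length Σ = 26.048481

segments=32 loops=2 length=26.048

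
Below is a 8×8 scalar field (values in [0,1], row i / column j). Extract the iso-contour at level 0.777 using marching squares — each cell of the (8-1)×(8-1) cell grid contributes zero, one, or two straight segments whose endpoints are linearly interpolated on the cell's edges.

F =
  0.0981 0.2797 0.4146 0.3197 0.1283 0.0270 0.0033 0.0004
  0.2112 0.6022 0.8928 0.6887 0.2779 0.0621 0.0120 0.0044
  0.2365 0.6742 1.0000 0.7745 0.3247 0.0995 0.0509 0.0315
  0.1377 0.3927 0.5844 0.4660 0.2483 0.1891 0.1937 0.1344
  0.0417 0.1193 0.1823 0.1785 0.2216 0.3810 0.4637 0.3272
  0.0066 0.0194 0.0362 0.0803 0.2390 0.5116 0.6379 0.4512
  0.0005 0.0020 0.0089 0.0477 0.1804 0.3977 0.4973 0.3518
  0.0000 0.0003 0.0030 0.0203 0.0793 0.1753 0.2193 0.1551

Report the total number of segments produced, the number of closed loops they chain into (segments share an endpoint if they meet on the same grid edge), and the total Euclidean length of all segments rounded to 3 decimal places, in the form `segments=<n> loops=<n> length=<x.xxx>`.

segments=6 loops=1 length=5.203

cell (0,1): code 0100 → (0.758,2.000)–(1.000,1.602)
cell (0,2): code 1000 → (1.000,2.567)–(0.758,2.000)
cell (1,1): code 0110 → (1.000,1.602)–(2.000,1.316)
cell (1,2): code 1001 → (2.000,2.989)–(1.000,2.567)
cell (2,1): code 0010 → (2.000,1.316)–(2.537,2.000)
cell (2,2): code 0001 → (2.537,2.000)–(2.000,2.989)
total: 6 segments, chained into 1 closed loop(s), length Σ = 5.203312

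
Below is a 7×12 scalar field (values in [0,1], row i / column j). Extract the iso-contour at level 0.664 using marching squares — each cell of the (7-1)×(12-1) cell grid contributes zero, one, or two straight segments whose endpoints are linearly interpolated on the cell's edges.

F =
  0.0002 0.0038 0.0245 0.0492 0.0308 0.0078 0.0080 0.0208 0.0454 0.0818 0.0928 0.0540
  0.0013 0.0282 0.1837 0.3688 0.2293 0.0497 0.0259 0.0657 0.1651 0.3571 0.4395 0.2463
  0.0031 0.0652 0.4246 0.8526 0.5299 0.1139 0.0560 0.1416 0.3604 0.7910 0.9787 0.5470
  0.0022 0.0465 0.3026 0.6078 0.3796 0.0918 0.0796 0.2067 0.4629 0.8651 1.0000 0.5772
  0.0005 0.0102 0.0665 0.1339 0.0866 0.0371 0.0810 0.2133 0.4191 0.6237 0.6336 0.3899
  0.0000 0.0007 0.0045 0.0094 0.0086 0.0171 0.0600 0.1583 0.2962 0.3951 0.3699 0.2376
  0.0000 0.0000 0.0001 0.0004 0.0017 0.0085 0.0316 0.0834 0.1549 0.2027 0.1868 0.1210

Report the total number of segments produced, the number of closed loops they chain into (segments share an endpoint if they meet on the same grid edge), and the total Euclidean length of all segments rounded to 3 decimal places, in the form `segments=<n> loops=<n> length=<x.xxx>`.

cell (1,2): code 0100 → (1.610,3.000)–(2.000,2.559)
cell (1,3): code 1000 → (2.000,3.584)–(1.610,3.000)
cell (1,8): code 0100 → (1.707,9.000)–(2.000,8.705)
cell (1,9): code 1100 → (1.416,10.000)–(1.707,9.000)
cell (1,10): code 1000 → (2.000,10.729)–(1.416,10.000)
cell (2,2): code 0010 → (2.000,2.559)–(2.770,3.000)
cell (2,3): code 0001 → (2.770,3.000)–(2.000,3.584)
cell (2,8): code 0110 → (2.000,8.705)–(3.000,8.500)
cell (2,10): code 1001 → (3.000,10.795)–(2.000,10.729)
cell (3,8): code 0010 → (3.000,8.500)–(3.833,9.000)
cell (3,9): code 0011 → (3.833,9.000)–(3.917,10.000)
cell (3,10): code 0001 → (3.917,10.000)–(3.000,10.795)
total: 12 segments, chained into 2 closed loop(s), length Σ = 10.747789

segments=12 loops=2 length=10.748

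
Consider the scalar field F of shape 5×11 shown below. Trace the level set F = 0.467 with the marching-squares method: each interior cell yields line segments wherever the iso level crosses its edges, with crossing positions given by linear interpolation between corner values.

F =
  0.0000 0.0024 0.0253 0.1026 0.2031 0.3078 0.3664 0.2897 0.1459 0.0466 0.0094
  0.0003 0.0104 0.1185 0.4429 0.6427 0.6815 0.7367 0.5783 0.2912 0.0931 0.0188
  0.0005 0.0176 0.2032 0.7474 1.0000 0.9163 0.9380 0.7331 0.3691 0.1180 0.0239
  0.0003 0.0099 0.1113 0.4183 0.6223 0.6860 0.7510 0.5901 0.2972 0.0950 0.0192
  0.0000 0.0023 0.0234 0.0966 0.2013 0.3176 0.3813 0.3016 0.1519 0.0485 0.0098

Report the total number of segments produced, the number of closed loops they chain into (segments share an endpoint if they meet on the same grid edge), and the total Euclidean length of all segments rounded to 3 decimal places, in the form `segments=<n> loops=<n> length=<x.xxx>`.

cell (0,3): code 0100 → (0.600,4.000)–(1.000,3.121)
cell (0,4): code 1100 → (0.426,5.000)–(0.600,4.000)
cell (0,5): code 1100 → (0.272,6.000)–(0.426,5.000)
cell (0,6): code 1100 → (0.614,7.000)–(0.272,6.000)
cell (0,7): code 1000 → (1.000,7.388)–(0.614,7.000)
cell (1,2): code 0100 → (1.079,3.000)–(2.000,2.485)
cell (1,3): code 1110 → (1.000,3.121)–(1.079,3.000)
cell (1,7): code 1001 → (2.000,7.731)–(1.000,7.388)
cell (2,2): code 0010 → (2.000,2.485)–(2.852,3.000)
cell (2,3): code 0111 → (2.852,3.000)–(3.000,3.239)
cell (2,7): code 1001 → (3.000,7.420)–(2.000,7.731)
cell (3,3): code 0010 → (3.000,3.239)–(3.369,4.000)
cell (3,4): code 0011 → (3.369,4.000)–(3.594,5.000)
cell (3,5): code 0011 → (3.594,5.000)–(3.768,6.000)
cell (3,6): code 0011 → (3.768,6.000)–(3.427,7.000)
cell (3,7): code 0001 → (3.427,7.000)–(3.000,7.420)
total: 16 segments, chained into 1 closed loop(s), length Σ = 13.718968

segments=16 loops=1 length=13.719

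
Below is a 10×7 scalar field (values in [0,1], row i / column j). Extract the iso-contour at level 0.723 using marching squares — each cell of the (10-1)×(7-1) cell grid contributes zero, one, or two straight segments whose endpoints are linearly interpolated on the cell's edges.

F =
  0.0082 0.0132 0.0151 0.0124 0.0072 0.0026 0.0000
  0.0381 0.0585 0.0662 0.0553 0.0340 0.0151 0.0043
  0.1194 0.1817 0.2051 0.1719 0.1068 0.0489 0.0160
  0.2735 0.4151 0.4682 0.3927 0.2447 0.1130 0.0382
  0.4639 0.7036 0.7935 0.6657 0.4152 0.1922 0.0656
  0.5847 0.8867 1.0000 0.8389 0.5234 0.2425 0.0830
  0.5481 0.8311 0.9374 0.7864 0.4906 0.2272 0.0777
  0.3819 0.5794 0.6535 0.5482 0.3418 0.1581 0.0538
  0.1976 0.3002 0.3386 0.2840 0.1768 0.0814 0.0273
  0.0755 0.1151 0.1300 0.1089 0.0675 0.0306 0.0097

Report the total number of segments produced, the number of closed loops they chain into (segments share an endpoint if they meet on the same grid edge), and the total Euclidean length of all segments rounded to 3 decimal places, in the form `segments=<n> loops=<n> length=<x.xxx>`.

cell (3,1): code 0100 → (3.783,2.000)–(4.000,1.216)
cell (3,2): code 1000 → (4.000,2.552)–(3.783,2.000)
cell (4,0): code 0100 → (4.106,1.000)–(5.000,0.458)
cell (4,1): code 1110 → (4.000,1.216)–(4.106,1.000)
cell (4,2): code 1101 → (4.331,3.000)–(4.000,2.552)
cell (4,3): code 1000 → (5.000,3.367)–(4.331,3.000)
cell (5,0): code 0110 → (5.000,0.458)–(6.000,0.618)
cell (5,3): code 1001 → (6.000,3.214)–(5.000,3.367)
cell (6,0): code 0010 → (6.000,0.618)–(6.429,1.000)
cell (6,1): code 0011 → (6.429,1.000)–(6.755,2.000)
cell (6,2): code 0011 → (6.755,2.000)–(6.266,3.000)
cell (6,3): code 0001 → (6.266,3.000)–(6.000,3.214)
total: 12 segments, chained into 1 closed loop(s), length Σ = 9.118553

segments=12 loops=1 length=9.119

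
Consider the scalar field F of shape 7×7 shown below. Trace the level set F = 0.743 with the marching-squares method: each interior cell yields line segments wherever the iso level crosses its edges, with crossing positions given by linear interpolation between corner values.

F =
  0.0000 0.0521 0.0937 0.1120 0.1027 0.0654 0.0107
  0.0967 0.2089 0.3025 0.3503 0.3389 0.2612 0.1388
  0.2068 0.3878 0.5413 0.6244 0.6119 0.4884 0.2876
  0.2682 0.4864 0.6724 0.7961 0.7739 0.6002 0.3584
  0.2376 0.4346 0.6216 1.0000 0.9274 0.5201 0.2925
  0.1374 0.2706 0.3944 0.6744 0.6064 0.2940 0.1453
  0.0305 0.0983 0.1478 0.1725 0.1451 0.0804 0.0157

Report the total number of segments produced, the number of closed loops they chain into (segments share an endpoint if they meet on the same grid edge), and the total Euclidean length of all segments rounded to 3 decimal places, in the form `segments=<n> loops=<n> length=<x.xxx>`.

cell (2,2): code 0100 → (2.691,3.000)–(3.000,2.571)
cell (2,3): code 1100 → (2.809,4.000)–(2.691,3.000)
cell (2,4): code 1000 → (3.000,4.178)–(2.809,4.000)
cell (3,2): code 0110 → (3.000,2.571)–(4.000,2.321)
cell (3,4): code 1001 → (4.000,4.453)–(3.000,4.178)
cell (4,2): code 0010 → (4.000,2.321)–(4.789,3.000)
cell (4,3): code 0011 → (4.789,3.000)–(4.574,4.000)
cell (4,4): code 0001 → (4.574,4.000)–(4.000,4.453)
total: 8 segments, chained into 1 closed loop(s), length Σ = 6.660254

segments=8 loops=1 length=6.660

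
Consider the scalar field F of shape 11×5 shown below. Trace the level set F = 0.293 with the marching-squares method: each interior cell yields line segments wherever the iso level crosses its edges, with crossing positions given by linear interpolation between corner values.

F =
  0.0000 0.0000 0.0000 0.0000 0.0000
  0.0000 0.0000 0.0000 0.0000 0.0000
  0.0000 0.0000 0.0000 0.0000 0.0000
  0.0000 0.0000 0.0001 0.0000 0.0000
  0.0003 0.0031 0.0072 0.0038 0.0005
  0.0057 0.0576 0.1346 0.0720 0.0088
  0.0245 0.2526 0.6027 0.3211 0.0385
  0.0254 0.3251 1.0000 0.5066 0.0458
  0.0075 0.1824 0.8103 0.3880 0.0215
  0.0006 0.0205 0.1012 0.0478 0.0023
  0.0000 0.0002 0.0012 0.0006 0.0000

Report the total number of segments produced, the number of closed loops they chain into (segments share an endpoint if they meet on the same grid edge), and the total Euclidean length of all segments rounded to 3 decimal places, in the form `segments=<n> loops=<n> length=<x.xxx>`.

cell (5,1): code 0100 → (5.338,2.000)–(6.000,1.115)
cell (5,2): code 1100 → (5.887,3.000)–(5.338,2.000)
cell (5,3): code 1000 → (6.000,3.099)–(5.887,3.000)
cell (6,0): code 0100 → (6.557,1.000)–(7.000,0.893)
cell (6,1): code 1110 → (6.000,1.115)–(6.557,1.000)
cell (6,3): code 1001 → (7.000,3.464)–(6.000,3.099)
cell (7,0): code 0010 → (7.000,0.893)–(7.225,1.000)
cell (7,1): code 0111 → (7.225,1.000)–(8.000,1.176)
cell (7,3): code 1001 → (8.000,3.259)–(7.000,3.464)
cell (8,1): code 0010 → (8.000,1.176)–(8.730,2.000)
cell (8,2): code 0011 → (8.730,2.000)–(8.279,3.000)
cell (8,3): code 0001 → (8.279,3.000)–(8.000,3.259)
total: 12 segments, chained into 1 closed loop(s), length Σ = 9.127293

segments=12 loops=1 length=9.127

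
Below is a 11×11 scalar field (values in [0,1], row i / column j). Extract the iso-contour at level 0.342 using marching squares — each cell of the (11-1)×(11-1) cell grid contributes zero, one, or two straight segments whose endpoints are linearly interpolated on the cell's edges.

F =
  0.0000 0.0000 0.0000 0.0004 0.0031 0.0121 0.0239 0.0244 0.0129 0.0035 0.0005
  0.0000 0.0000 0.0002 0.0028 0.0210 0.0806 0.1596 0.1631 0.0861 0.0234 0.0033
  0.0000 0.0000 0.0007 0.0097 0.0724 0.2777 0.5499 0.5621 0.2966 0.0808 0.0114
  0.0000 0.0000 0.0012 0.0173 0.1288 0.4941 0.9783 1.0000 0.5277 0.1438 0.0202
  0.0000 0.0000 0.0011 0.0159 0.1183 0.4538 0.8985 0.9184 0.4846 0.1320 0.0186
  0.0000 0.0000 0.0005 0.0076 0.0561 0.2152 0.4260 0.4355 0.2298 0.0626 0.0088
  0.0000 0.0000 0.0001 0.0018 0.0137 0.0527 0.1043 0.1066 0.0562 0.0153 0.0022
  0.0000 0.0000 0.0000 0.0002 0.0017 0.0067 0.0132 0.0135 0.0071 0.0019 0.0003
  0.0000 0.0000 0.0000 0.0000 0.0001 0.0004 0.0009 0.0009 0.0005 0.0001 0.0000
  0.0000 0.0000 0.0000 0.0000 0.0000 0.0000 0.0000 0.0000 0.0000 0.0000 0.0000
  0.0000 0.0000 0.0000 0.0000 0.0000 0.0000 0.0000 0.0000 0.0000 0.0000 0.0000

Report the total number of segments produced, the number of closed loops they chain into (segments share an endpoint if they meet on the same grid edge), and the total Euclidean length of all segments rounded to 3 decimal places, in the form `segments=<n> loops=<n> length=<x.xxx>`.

cell (1,5): code 0100 → (1.467,6.000)–(2.000,5.236)
cell (1,6): code 1100 → (1.448,7.000)–(1.467,6.000)
cell (1,7): code 1000 → (2.000,7.829)–(1.448,7.000)
cell (2,4): code 0100 → (2.297,5.000)–(3.000,4.584)
cell (2,5): code 1110 → (2.000,5.236)–(2.297,5.000)
cell (2,7): code 1101 → (2.196,8.000)–(2.000,7.829)
cell (2,8): code 1000 → (3.000,8.484)–(2.196,8.000)
cell (3,4): code 0110 → (3.000,4.584)–(4.000,4.667)
cell (3,8): code 1001 → (4.000,8.404)–(3.000,8.484)
cell (4,4): code 0010 → (4.000,4.667)–(4.469,5.000)
cell (4,5): code 0111 → (4.469,5.000)–(5.000,5.602)
cell (4,7): code 1011 → (5.000,7.455)–(4.560,8.000)
cell (4,8): code 0001 → (4.560,8.000)–(4.000,8.404)
cell (5,5): code 0010 → (5.000,5.602)–(5.261,6.000)
cell (5,6): code 0011 → (5.261,6.000)–(5.284,7.000)
cell (5,7): code 0001 → (5.284,7.000)–(5.000,7.455)
total: 16 segments, chained into 1 closed loop(s), length Σ = 12.110525

segments=16 loops=1 length=12.111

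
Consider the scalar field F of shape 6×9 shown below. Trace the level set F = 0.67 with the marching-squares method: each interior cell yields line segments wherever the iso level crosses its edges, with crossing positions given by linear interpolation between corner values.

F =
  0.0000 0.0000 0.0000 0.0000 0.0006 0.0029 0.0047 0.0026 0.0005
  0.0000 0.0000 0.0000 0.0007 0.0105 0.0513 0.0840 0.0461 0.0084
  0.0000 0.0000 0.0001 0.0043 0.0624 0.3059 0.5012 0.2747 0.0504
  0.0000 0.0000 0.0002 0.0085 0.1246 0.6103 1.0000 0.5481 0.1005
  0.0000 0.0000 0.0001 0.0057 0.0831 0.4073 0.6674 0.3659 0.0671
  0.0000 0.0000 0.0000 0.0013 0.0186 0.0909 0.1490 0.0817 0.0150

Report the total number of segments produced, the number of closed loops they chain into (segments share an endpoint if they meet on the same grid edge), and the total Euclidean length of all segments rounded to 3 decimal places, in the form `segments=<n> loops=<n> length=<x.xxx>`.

segments=4 loops=1 length=4.596

cell (2,5): code 0100 → (2.338,6.000)–(3.000,5.153)
cell (2,6): code 1000 → (3.000,6.730)–(2.338,6.000)
cell (3,5): code 0010 → (3.000,5.153)–(3.992,6.000)
cell (3,6): code 0001 → (3.992,6.000)–(3.000,6.730)
total: 4 segments, chained into 1 closed loop(s), length Σ = 4.596345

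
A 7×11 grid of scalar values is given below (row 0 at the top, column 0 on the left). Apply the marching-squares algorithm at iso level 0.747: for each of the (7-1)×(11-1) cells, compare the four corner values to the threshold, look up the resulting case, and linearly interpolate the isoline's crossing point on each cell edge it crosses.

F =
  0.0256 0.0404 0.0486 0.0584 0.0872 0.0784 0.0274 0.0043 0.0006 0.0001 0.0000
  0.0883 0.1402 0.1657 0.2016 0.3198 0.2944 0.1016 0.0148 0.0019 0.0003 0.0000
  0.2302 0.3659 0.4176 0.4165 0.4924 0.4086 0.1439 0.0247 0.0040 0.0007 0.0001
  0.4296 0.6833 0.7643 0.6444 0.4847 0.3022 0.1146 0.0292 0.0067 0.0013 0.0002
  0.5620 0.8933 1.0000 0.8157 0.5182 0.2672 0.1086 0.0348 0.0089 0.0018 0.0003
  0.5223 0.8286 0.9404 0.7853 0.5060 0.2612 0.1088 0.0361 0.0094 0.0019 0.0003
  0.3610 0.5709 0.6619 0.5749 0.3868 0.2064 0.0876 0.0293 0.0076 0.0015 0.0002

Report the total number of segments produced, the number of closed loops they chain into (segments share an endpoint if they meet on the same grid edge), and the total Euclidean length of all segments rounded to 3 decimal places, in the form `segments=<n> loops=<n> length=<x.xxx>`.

cell (2,1): code 0100 → (2.950,2.000)–(3.000,1.786)
cell (2,2): code 1000 → (3.000,2.144)–(2.950,2.000)
cell (3,0): code 0100 → (3.303,1.000)–(4.000,0.558)
cell (3,1): code 1110 → (3.000,1.786)–(3.303,1.000)
cell (3,2): code 1101 → (3.599,3.000)–(3.000,2.144)
cell (3,3): code 1000 → (4.000,3.231)–(3.599,3.000)
cell (4,0): code 0110 → (4.000,0.558)–(5.000,0.734)
cell (4,3): code 1001 → (5.000,3.137)–(4.000,3.231)
cell (5,0): code 0010 → (5.000,0.734)–(5.317,1.000)
cell (5,1): code 0011 → (5.317,1.000)–(5.694,2.000)
cell (5,2): code 0011 → (5.694,2.000)–(5.182,3.000)
cell (5,3): code 0001 → (5.182,3.000)–(5.000,3.137)
total: 12 segments, chained into 1 closed loop(s), length Σ = 8.400962

segments=12 loops=1 length=8.401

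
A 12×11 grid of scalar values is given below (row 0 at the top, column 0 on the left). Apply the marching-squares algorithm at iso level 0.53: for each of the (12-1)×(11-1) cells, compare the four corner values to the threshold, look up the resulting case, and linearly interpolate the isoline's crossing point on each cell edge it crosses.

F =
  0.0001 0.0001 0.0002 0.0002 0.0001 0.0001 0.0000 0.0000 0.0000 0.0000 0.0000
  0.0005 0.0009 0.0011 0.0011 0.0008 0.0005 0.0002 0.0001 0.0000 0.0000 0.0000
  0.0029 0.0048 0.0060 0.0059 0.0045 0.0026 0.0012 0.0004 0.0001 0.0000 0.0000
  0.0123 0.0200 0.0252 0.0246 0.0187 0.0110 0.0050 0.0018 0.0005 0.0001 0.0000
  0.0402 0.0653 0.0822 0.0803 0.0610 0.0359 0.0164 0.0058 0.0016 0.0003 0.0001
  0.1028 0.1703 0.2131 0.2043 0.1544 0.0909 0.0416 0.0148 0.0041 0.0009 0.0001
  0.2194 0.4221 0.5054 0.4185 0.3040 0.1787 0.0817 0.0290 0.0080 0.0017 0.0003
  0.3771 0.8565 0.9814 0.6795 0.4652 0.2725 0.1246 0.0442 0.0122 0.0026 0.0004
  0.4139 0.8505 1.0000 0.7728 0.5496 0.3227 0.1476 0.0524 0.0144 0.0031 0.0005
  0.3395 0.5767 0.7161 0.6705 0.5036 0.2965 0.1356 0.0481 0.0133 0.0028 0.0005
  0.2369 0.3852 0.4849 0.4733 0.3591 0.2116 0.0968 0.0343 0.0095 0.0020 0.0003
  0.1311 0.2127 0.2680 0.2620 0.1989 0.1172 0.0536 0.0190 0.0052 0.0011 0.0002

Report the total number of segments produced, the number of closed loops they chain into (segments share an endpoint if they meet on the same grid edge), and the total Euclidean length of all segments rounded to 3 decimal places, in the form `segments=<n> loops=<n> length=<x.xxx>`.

segments=14 loops=1 length=11.811

cell (6,0): code 0100 → (6.248,1.000)–(7.000,0.319)
cell (6,1): code 1100 → (6.052,2.000)–(6.248,1.000)
cell (6,2): code 1100 → (6.427,3.000)–(6.052,2.000)
cell (6,3): code 1000 → (7.000,3.698)–(6.427,3.000)
cell (7,0): code 0110 → (7.000,0.319)–(8.000,0.266)
cell (7,3): code 1101 → (7.768,4.000)–(7.000,3.698)
cell (7,4): code 1000 → (8.000,4.086)–(7.768,4.000)
cell (8,0): code 0110 → (8.000,0.266)–(9.000,0.803)
cell (8,3): code 1011 → (9.000,3.842)–(8.426,4.000)
cell (8,4): code 0001 → (8.426,4.000)–(8.000,4.086)
cell (9,0): code 0010 → (9.000,0.803)–(9.244,1.000)
cell (9,1): code 0011 → (9.244,1.000)–(9.805,2.000)
cell (9,2): code 0011 → (9.805,2.000)–(9.712,3.000)
cell (9,3): code 0001 → (9.712,3.000)–(9.000,3.842)
total: 14 segments, chained into 1 closed loop(s), length Σ = 11.811030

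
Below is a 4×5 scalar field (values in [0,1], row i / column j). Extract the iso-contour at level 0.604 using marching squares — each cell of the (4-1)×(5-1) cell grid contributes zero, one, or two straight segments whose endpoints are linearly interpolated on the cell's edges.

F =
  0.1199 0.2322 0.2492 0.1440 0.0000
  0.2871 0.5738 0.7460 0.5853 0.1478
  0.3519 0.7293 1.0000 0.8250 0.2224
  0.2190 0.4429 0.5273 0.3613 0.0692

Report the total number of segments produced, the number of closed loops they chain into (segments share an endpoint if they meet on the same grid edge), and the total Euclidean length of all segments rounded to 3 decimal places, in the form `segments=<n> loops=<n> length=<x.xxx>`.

segments=10 loops=1 length=7.358

cell (0,1): code 0100 → (0.714,2.000)–(1.000,1.175)
cell (0,2): code 1000 → (1.000,2.884)–(0.714,2.000)
cell (1,0): code 0100 → (1.194,1.000)–(2.000,0.668)
cell (1,1): code 1110 → (1.000,1.175)–(1.194,1.000)
cell (1,2): code 1101 → (1.078,3.000)–(1.000,2.884)
cell (1,3): code 1000 → (2.000,3.367)–(1.078,3.000)
cell (2,0): code 0010 → (2.000,0.668)–(2.438,1.000)
cell (2,1): code 0011 → (2.438,1.000)–(2.838,2.000)
cell (2,2): code 0011 → (2.838,2.000)–(2.477,3.000)
cell (2,3): code 0001 → (2.477,3.000)–(2.000,3.367)
total: 10 segments, chained into 1 closed loop(s), length Σ = 7.357922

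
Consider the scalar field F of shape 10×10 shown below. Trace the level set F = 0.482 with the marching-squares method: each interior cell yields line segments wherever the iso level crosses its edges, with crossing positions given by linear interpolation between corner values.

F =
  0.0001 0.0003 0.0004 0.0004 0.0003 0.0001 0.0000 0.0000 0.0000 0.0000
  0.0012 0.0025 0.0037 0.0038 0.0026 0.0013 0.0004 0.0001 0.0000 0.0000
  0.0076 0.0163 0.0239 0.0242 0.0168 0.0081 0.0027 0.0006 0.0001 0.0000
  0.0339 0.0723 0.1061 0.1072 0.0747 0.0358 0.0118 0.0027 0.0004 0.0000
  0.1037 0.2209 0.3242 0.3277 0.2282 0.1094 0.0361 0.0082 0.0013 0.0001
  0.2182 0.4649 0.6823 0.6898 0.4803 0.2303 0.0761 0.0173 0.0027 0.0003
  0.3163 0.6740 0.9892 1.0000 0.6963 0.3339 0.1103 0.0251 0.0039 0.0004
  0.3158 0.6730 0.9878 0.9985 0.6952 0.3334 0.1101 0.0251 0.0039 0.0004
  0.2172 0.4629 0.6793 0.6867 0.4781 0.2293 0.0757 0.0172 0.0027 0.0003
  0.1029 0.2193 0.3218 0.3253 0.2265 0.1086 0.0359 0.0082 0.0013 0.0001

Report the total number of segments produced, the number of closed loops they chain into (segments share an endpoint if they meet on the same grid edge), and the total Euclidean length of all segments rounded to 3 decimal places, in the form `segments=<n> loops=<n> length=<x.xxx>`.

cell (4,1): code 0100 → (4.441,2.000)–(5.000,1.079)
cell (4,2): code 1100 → (4.426,3.000)–(4.441,2.000)
cell (4,3): code 1000 → (5.000,3.992)–(4.426,3.000)
cell (5,0): code 0100 → (5.082,1.000)–(6.000,0.463)
cell (5,1): code 1110 → (5.000,1.079)–(5.082,1.000)
cell (5,3): code 1101 → (5.008,4.000)–(5.000,3.992)
cell (5,4): code 1000 → (6.000,4.591)–(5.008,4.000)
cell (6,0): code 0110 → (6.000,0.463)–(7.000,0.465)
cell (6,4): code 1001 → (7.000,4.589)–(6.000,4.591)
cell (7,0): code 0010 → (7.000,0.465)–(7.909,1.000)
cell (7,1): code 0111 → (7.909,1.000)–(8.000,1.088)
cell (7,3): code 1011 → (8.000,3.981)–(7.982,4.000)
cell (7,4): code 0001 → (7.982,4.000)–(7.000,4.589)
cell (8,1): code 0010 → (8.000,1.088)–(8.552,2.000)
cell (8,2): code 0011 → (8.552,2.000)–(8.566,3.000)
cell (8,3): code 0001 → (8.566,3.000)–(8.000,3.981)
total: 16 segments, chained into 1 closed loop(s), length Σ = 13.118739

segments=16 loops=1 length=13.119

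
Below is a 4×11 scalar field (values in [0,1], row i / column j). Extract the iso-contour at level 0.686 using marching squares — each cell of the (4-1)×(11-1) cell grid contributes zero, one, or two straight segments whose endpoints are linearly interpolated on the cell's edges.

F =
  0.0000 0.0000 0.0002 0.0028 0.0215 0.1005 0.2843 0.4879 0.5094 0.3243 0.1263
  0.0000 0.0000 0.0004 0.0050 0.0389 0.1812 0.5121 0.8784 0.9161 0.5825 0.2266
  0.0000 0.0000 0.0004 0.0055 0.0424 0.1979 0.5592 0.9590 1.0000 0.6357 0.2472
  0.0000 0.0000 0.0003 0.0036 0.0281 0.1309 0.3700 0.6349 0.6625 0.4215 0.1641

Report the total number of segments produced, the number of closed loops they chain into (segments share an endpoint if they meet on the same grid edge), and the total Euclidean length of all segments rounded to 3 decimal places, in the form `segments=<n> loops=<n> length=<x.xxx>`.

cell (0,6): code 0100 → (0.507,7.000)–(1.000,6.475)
cell (0,7): code 1100 → (0.434,8.000)–(0.507,7.000)
cell (0,8): code 1000 → (1.000,8.690)–(0.434,8.000)
cell (1,6): code 0110 → (1.000,6.475)–(2.000,6.317)
cell (1,8): code 1001 → (2.000,8.862)–(1.000,8.690)
cell (2,6): code 0010 → (2.000,6.317)–(2.842,7.000)
cell (2,7): code 0011 → (2.842,7.000)–(2.930,8.000)
cell (2,8): code 0001 → (2.930,8.000)–(2.000,8.862)
total: 8 segments, chained into 1 closed loop(s), length Σ = 7.998476

segments=8 loops=1 length=7.998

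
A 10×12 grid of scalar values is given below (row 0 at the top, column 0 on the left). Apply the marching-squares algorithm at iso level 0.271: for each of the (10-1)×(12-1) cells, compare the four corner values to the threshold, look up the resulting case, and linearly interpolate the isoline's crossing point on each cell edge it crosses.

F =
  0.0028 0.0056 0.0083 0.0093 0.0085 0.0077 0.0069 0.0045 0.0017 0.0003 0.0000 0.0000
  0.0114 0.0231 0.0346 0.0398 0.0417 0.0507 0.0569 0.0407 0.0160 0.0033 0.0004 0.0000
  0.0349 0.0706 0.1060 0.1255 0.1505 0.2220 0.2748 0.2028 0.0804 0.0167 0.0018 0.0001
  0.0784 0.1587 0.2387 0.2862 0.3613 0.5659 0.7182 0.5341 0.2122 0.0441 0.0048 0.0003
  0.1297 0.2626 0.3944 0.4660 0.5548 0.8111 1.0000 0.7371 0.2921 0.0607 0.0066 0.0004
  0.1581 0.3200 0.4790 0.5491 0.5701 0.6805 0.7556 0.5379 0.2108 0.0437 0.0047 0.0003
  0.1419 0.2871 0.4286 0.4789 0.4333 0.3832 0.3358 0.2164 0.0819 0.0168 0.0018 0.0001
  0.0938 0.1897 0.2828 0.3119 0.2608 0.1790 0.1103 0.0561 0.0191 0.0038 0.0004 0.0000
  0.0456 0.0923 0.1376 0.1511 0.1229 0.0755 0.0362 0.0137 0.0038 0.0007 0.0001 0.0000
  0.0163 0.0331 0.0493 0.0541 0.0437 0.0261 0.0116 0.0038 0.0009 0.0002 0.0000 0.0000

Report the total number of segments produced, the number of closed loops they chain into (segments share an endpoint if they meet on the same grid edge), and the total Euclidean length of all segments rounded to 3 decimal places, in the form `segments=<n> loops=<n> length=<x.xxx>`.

cell (1,5): code 0100 → (1.983,6.000)–(2.000,5.928)
cell (1,6): code 1000 → (2.000,6.053)–(1.983,6.000)
cell (2,2): code 0100 → (2.905,3.000)–(3.000,2.680)
cell (2,3): code 1100 → (2.572,4.000)–(2.905,3.000)
cell (2,4): code 1100 → (2.142,5.000)–(2.572,4.000)
cell (2,5): code 1110 → (2.000,5.928)–(2.142,5.000)
cell (2,6): code 1101 → (2.206,7.000)–(2.000,6.053)
cell (2,7): code 1000 → (3.000,7.817)–(2.206,7.000)
cell (3,1): code 0100 → (3.207,2.000)–(4.000,1.064)
cell (3,2): code 1110 → (3.000,2.680)–(3.207,2.000)
cell (3,7): code 1101 → (3.736,8.000)–(3.000,7.817)
cell (3,8): code 1000 → (4.000,8.091)–(3.736,8.000)
cell (4,0): code 0100 → (4.146,1.000)–(5.000,0.697)
cell (4,1): code 1110 → (4.000,1.064)–(4.146,1.000)
cell (4,7): code 1011 → (5.000,7.816)–(4.260,8.000)
cell (4,8): code 0001 → (4.260,8.000)–(4.000,8.091)
cell (5,0): code 0110 → (5.000,0.697)–(6.000,0.889)
cell (5,6): code 1011 → (6.000,6.543)–(5.830,7.000)
cell (5,7): code 0001 → (5.830,7.000)–(5.000,7.816)
cell (6,0): code 0010 → (6.000,0.889)–(6.165,1.000)
cell (6,1): code 0111 → (6.165,1.000)–(7.000,1.873)
cell (6,3): code 1011 → (7.000,3.800)–(6.941,4.000)
cell (6,4): code 0011 → (6.941,4.000)–(6.549,5.000)
cell (6,5): code 0011 → (6.549,5.000)–(6.287,6.000)
cell (6,6): code 0001 → (6.287,6.000)–(6.000,6.543)
cell (7,1): code 0010 → (7.000,1.873)–(7.081,2.000)
cell (7,2): code 0011 → (7.081,2.000)–(7.254,3.000)
cell (7,3): code 0001 → (7.254,3.000)–(7.000,3.800)
total: 28 segments, chained into 1 closed loop(s), length Σ = 19.744573

segments=28 loops=1 length=19.745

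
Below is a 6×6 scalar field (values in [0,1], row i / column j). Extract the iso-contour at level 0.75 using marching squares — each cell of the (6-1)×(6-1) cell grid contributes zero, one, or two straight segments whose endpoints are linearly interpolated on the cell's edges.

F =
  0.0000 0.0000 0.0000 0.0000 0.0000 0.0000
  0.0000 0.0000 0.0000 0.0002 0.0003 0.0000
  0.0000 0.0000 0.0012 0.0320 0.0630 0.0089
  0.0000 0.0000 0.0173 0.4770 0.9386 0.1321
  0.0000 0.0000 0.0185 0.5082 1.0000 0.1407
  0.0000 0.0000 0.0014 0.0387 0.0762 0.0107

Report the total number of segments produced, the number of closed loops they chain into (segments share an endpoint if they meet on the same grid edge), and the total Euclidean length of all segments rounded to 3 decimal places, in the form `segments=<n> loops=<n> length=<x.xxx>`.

segments=6 loops=1 length=3.760

cell (2,3): code 0100 → (2.785,4.000)–(3.000,3.591)
cell (2,4): code 1000 → (3.000,4.234)–(2.785,4.000)
cell (3,3): code 0110 → (3.000,3.591)–(4.000,3.492)
cell (3,4): code 1001 → (4.000,4.291)–(3.000,4.234)
cell (4,3): code 0010 → (4.000,3.492)–(4.271,4.000)
cell (4,4): code 0001 → (4.271,4.000)–(4.000,4.291)
total: 6 segments, chained into 1 closed loop(s), length Σ = 3.759626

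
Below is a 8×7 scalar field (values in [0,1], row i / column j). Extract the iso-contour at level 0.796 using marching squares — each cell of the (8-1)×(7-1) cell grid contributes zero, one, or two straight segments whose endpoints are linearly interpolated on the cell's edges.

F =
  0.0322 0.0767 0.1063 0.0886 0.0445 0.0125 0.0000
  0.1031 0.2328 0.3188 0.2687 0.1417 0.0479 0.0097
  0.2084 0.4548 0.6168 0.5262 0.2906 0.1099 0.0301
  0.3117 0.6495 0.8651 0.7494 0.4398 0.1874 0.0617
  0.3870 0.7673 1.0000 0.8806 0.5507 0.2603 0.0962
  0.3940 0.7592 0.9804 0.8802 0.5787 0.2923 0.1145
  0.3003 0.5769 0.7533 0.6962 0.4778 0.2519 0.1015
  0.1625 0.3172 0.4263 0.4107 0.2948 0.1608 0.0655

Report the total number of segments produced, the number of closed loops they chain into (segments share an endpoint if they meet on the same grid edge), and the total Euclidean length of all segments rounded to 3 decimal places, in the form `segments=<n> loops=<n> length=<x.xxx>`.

segments=10 loops=1 length=8.220

cell (2,1): code 0100 → (2.722,2.000)–(3.000,1.679)
cell (2,2): code 1000 → (3.000,2.597)–(2.722,2.000)
cell (3,1): code 0110 → (3.000,1.679)–(4.000,1.123)
cell (3,2): code 1101 → (3.355,3.000)–(3.000,2.597)
cell (3,3): code 1000 → (4.000,3.256)–(3.355,3.000)
cell (4,1): code 0110 → (4.000,1.123)–(5.000,1.166)
cell (4,3): code 1001 → (5.000,3.279)–(4.000,3.256)
cell (5,1): code 0010 → (5.000,1.166)–(5.812,2.000)
cell (5,2): code 0011 → (5.812,2.000)–(5.458,3.000)
cell (5,3): code 0001 → (5.458,3.000)–(5.000,3.279)
total: 10 segments, chained into 1 closed loop(s), length Σ = 8.220487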